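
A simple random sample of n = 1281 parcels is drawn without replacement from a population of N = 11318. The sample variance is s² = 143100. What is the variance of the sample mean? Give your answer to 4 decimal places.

99.0660

Under SRS without replacement, Var(ȳ) = (1 − f)·s²/n with f = n/N = 1281/11318 = 0.11318254.
Var(ȳ) = (1 − 0.11318254)·143100/1281 = 0.88681746·111.7096 = 99.066025.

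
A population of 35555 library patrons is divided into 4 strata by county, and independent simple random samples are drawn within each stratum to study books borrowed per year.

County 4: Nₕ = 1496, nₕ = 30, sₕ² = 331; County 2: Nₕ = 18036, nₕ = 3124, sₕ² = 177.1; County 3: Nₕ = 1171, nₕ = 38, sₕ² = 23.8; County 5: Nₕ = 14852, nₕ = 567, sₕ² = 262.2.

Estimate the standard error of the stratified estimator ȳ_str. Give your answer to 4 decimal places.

0.3309

Var(ȳ_str) = Σₕ Wₕ²(1 − fₕ)sₕ²/nₕ with Wₕ = Nₕ/N, N = 35555.
County 4: Wₕ = 0.04207566; term = 0.04207566²·(1 − 0.02005348)·331/30 = 0.019141278.
County 2: Wₕ = 0.50727043; term = 0.50727043²·(1 − 0.17320914)·177.1/3124 = 0.012060972.
County 3: Wₕ = 0.03293489; term = 0.03293489²·(1 − 0.03245090)·23.8/38 = 6.5732296 × 10^-4.
County 5: Wₕ = 0.41771903; term = 0.41771903²·(1 − 0.03817668)·262.2/567 = 0.077609243.
Sum = 0.10946882.
SE = √(0.10946882) = 0.3309.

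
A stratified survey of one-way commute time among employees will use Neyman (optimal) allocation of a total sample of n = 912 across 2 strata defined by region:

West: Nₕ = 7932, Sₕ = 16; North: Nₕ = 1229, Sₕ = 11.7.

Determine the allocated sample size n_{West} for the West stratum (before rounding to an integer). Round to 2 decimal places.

819.19

Neyman allocation: nₕ = n·NₕSₕ / Σⱼ NⱼSⱼ.
Σ NⱼSⱼ = 7932·16 + 1229·11.7 = 141291.3.
n_{West} = 912·7932·16 / 141291.3 = 819.19.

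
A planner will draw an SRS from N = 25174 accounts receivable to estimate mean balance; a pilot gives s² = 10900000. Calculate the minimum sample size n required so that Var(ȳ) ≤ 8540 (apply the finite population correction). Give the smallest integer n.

1215

Without fpc, n₀ = s²/D = 10900000/8540 = 1276.3466.
With fpc, (1 − n/N)·s²/n ≤ D requires n ≥ n₀/(1 + n₀/N) = 1276.3466/(1 + 1276.3466/25174) = 1214.7572.
Rounding up, n = 1215.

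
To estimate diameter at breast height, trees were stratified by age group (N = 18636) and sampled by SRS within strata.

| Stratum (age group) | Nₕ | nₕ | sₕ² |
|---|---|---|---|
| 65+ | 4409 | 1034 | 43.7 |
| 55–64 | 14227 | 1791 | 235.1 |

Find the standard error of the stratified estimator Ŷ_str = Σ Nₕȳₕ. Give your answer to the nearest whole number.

Var(Ŷ_str) = Σₕ Nₕ²(1 − fₕ)sₕ²/nₕ.
65+: 4409²·(1 − 1034/4409)·43.7/1034 = 628890.12.
55–64: 14227²·(1 − 1791/14227)·235.1/1791 = 2.3224752 × 10^7.
Sum = 2.3853642 × 10^7.
SE = √(2.3853642 × 10^7) = 4884.

4884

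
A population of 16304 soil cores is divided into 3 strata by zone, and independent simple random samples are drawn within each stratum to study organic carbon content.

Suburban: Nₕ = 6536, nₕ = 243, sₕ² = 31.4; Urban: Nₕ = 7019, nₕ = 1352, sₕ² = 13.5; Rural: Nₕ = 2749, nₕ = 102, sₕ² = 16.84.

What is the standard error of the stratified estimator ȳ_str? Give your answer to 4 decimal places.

Var(ȳ_str) = Σₕ Wₕ²(1 − fₕ)sₕ²/nₕ with Wₕ = Nₕ/N, N = 16304.
Suburban: Wₕ = 0.40088322; term = 0.40088322²·(1 − 0.03717870)·31.4/243 = 0.019994236.
Urban: Wₕ = 0.43050785; term = 0.43050785²·(1 − 0.19262003)·13.5/1352 = 0.0014941603.
Rural: Wₕ = 0.16860893; term = 0.16860893²·(1 − 0.03710440)·16.84/102 = 0.0045194154.
Sum = 0.026007812.
SE = √(0.026007812) = 0.1613.

0.1613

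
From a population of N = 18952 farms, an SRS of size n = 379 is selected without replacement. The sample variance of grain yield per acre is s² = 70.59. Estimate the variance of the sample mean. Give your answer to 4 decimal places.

Under SRS without replacement, Var(ȳ) = (1 − f)·s²/n with f = n/N = 379/18952 = 0.01999789.
Var(ȳ) = (1 − 0.01999789)·70.59/379 = 0.98000211·0.1862533 = 0.18252863.

0.1825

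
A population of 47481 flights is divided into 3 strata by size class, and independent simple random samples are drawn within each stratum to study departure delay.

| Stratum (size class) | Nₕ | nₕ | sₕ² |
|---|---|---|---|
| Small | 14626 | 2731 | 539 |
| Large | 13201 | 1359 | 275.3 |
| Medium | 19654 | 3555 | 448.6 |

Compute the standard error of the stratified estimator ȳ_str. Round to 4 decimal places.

0.2168

Var(ȳ_str) = Σₕ Wₕ²(1 − fₕ)sₕ²/nₕ with Wₕ = Nₕ/N, N = 47481.
Small: Wₕ = 0.30803901; term = 0.30803901²·(1 − 0.18672228)·539/2731 = 0.015230612.
Large: Wₕ = 0.27802700; term = 0.27802700²·(1 − 0.10294675)·275.3/1359 = 0.014046849.
Medium: Wₕ = 0.41393399; term = 0.41393399²·(1 − 0.18087921)·448.6/3555 = 0.017710458.
Sum = 0.046987919.
SE = √(0.046987919) = 0.2168.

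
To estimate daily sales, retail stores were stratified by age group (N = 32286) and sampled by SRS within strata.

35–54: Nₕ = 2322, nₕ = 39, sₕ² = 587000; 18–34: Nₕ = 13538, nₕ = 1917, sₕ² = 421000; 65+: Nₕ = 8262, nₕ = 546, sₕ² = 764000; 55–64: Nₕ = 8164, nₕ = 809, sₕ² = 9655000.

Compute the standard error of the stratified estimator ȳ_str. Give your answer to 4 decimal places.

Var(ȳ_str) = Σₕ Wₕ²(1 − fₕ)sₕ²/nₕ with Wₕ = Nₕ/N, N = 32286.
35–54: Wₕ = 0.07191972; term = 0.07191972²·(1 − 0.01679587)·587000/39 = 76.544349.
18–34: Wₕ = 0.41931487; term = 0.41931487²·(1 − 0.14160142)·421000/1917 = 33.145877.
65+: Wₕ = 0.25590039; term = 0.25590039²·(1 − 0.06608569)·764000/546 = 85.575538.
55–64: Wₕ = 0.25286502; term = 0.25286502²·(1 − 0.09909358)·9655000/809 = 687.48139.
Sum = 882.74715.
SE = √(882.74715) = 29.7111.

29.7111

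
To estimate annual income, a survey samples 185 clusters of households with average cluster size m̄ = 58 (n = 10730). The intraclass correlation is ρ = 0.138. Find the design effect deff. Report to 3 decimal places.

deff = 1 + (58 − 1)·0.138 = 1 + 7.866 = 8.866.

8.866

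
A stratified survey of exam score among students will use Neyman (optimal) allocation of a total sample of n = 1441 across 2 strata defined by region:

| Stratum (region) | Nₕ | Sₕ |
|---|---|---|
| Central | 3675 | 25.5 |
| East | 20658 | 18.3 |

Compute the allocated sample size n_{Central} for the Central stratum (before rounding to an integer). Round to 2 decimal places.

286.25

Neyman allocation: nₕ = n·NₕSₕ / Σⱼ NⱼSⱼ.
Σ NⱼSⱼ = 3675·25.5 + 20658·18.3 = 471753.9.
n_{Central} = 1441·3675·25.5 / 471753.9 = 286.25.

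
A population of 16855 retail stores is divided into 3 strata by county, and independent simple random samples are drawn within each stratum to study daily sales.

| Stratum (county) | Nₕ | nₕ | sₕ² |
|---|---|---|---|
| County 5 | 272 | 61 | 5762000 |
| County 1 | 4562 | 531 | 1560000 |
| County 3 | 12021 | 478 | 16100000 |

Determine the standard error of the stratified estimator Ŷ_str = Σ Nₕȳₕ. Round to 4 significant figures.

Var(Ŷ_str) = Σₕ Nₕ²(1 − fₕ)sₕ²/nₕ.
County 5: 272²·(1 − 61/272)·5762000/61 = 5.4211919 × 10^9.
County 1: 4562²·(1 − 531/4562)·1560000/531 = 5.4025421 × 10^10.
County 3: 12021²·(1 − 478/12021)·16100000/478 = 4.6736617 × 10^12.
Sum = 4.7331083 × 10^12.
SE = √(4.7331083 × 10^12) = 2.176 × 10^6.

2.176 × 10^6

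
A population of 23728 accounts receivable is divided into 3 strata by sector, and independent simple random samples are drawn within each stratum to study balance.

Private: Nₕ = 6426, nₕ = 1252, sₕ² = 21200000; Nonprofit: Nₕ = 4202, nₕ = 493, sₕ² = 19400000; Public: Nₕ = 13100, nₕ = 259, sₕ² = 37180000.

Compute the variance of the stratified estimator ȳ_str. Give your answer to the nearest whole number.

Var(ȳ_str) = Σₕ Wₕ²(1 − fₕ)sₕ²/nₕ with Wₕ = Nₕ/N, N = 23728.
Private: Wₕ = 0.27081929; term = 0.27081929²·(1 − 0.19483349)·21200000/1252 = 999.94568.
Nonprofit: Wₕ = 0.17709036; term = 0.17709036²·(1 − 0.11732508)·19400000/493 = 1089.2948.
Public: Wₕ = 0.55209036; term = 0.55209036²·(1 − 0.01977099)·37180000/259 = 42890.143.
Sum = 44979.383.

44979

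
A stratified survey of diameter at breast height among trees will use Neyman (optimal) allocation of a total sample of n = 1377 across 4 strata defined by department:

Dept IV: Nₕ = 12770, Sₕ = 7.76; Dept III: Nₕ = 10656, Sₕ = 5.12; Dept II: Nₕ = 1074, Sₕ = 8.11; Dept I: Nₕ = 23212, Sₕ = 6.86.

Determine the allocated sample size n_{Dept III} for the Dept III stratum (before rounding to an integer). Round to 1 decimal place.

233.6

Neyman allocation: nₕ = n·NₕSₕ / Σⱼ NⱼSⱼ.
Σ NⱼSⱼ = 12770·7.76 + 10656·5.12 + 1074·8.11 + 23212·6.86 = 321598.38.
n_{Dept III} = 1377·10656·5.12 / 321598.38 = 233.6.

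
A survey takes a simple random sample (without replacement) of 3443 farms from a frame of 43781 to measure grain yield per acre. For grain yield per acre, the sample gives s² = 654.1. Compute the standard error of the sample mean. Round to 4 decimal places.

Under SRS without replacement, Var(ȳ) = (1 − f)·s²/n with f = n/N = 3443/43781 = 0.07864142.
Var(ȳ) = (1 − 0.07864142)·654.1/3443 = 0.92135858·0.18997967 = 0.1750394.
SE(ȳ) = √(0.1750394) = 0.4184.

0.4184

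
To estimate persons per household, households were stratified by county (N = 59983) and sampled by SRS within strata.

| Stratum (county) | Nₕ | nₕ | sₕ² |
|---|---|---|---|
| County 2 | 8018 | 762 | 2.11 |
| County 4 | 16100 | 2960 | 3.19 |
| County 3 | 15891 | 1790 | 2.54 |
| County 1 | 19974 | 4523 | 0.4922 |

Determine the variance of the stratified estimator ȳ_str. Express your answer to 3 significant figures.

Var(ȳ_str) = Σₕ Wₕ²(1 − fₕ)sₕ²/nₕ with Wₕ = Nₕ/N, N = 59983.
County 2: Wₕ = 0.13367121; term = 0.13367121²·(1 − 0.09503617)·2.11/762 = 4.4774881 × 10^-5.
County 4: Wₕ = 0.26840938; term = 0.26840938²·(1 − 0.18385093)·3.19/2960 = 6.3367102 × 10^-5.
County 3: Wₕ = 0.26492506; term = 0.26492506²·(1 − 0.11264238)·2.54/1790 = 8.8374193 × 10^-5.
County 1: Wₕ = 0.33299435; term = 0.33299435²·(1 − 0.22644438)·0.4922/4523 = 9.3342686 × 10^-6.
Sum = 2.0585044 × 10^-4.

2.06 × 10^-4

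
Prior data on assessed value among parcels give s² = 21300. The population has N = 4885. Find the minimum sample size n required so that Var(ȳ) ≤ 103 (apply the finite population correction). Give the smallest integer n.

Without fpc, n₀ = s²/D = 21300/103 = 206.7961.
With fpc, (1 − n/N)·s²/n ≤ D requires n ≥ n₀/(1 + n₀/N) = 206.7961/(1 + 206.7961/4885) = 198.3974.
Rounding up, n = 199.

199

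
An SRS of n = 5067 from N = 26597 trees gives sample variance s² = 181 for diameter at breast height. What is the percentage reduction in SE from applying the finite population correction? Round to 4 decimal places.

10.0283

f = n/N = 5067/26597 = 0.19051021.
SE_no-fpc = √(s²/n) = 0.18900088; SE_fpc = √((1−f)s²/n) = 0.17004722.
Ratio = √(1−f) = 0.89971651. Reduction = 100·(1 − 0.89971651) = 10.0283%.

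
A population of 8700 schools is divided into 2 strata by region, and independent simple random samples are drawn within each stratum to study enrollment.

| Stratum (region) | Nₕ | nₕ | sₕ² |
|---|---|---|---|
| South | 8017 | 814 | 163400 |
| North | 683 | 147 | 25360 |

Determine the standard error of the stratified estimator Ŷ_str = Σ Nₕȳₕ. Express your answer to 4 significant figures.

Var(Ŷ_str) = Σₕ Nₕ²(1 − fₕ)sₕ²/nₕ.
South: 8017²·(1 − 814/8017)·163400/814 = 1.1591855 × 10^10.
North: 683²·(1 − 147/683)·25360/147 = 6.3156406 × 10^7.
Sum = 1.1655011 × 10^10.
SE = √(1.1655011 × 10^10) = 108000.

108000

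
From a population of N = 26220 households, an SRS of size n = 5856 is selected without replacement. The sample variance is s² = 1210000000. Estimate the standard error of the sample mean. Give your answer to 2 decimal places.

Under SRS without replacement, Var(ȳ) = (1 − f)·s²/n with f = n/N = 5856/26220 = 0.22334096.
Var(ȳ) = (1 − 0.22334096)·1210000000/5856 = 0.77665904·206625.68 = 160477.7.
SE(ȳ) = √(160477.7) = 400.60.

400.60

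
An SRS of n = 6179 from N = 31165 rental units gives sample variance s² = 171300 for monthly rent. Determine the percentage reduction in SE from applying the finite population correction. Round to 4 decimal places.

10.4605

f = n/N = 6179/31165 = 0.19826729.
SE_no-fpc = √(s²/n) = 5.2652571; SE_fpc = √((1−f)s²/n) = 4.7144864.
Ratio = √(1−f) = 0.89539528. Reduction = 100·(1 − 0.89539528) = 10.4605%.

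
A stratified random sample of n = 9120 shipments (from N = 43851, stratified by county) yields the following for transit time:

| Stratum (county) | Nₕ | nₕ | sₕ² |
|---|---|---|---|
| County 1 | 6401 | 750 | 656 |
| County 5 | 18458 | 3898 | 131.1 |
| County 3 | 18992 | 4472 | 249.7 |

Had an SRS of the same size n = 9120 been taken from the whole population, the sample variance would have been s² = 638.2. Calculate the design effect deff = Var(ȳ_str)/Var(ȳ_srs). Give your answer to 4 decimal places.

Var(ȳ_str) = Σ Wₕ²(1−fₕ)sₕ²/nₕ with Wₕ = Nₕ/43851:
  County 1: (6401/43851)²·(1−750/6401)·656/750 = 0.01645344
  County 5: (18458/43851)²·(1−3898/18458)·131.1/3898 = 0.0047005413
  County 3: (18992/43851)²·(1−4472/18992)·249.7/4472 = 0.0080074652
  → Var(ȳ_str) = 0.029161447.
Var(ȳ_srs) = (1 − 9120/43851)·638.2/9120 = 0.05542424.
deff = 0.029161447 / 0.05542424 = 0.5261.

0.5261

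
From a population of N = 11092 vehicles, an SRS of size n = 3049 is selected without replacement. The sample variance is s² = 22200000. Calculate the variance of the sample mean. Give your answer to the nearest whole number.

5280

Under SRS without replacement, Var(ȳ) = (1 − f)·s²/n with f = n/N = 3049/11092 = 0.27488280.
Var(ȳ) = (1 − 0.27488280)·22200000/3049 = 0.72511720·7281.0758 = 5279.6333.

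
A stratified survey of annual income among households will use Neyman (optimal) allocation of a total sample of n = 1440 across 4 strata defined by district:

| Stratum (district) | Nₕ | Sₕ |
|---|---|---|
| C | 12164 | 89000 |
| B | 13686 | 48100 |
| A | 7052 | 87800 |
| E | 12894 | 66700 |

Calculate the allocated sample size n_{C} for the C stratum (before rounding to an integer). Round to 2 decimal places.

484.13

Neyman allocation: nₕ = n·NₕSₕ / Σⱼ NⱼSⱼ.
Σ NⱼSⱼ = 12164·89000 + 13686·48100 + 7052·87800 + 12894·66700 = 3.220088 × 10^9.
n_{C} = 1440·12164·89000 / (3.220088 × 10^9) = 484.13.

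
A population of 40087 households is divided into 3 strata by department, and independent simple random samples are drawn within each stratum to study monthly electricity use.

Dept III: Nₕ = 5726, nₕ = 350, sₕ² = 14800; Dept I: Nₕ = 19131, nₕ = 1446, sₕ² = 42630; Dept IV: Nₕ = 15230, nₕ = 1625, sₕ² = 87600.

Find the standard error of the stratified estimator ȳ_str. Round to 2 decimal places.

Var(ȳ_str) = Σₕ Wₕ²(1 − fₕ)sₕ²/nₕ with Wₕ = Nₕ/N, N = 40087.
Dept III: Wₕ = 0.14283932; term = 0.14283932²·(1 − 0.06112469)·14800/350 = 0.81002265.
Dept I: Wₕ = 0.47723701; term = 0.47723701²·(1 − 0.07558413)·42630/1446 = 6.2070131.
Dept IV: Wₕ = 0.37992367; term = 0.37992367²·(1 − 0.10669731)·87600/1625 = 6.9509166.
Sum = 13.967952.
SE = √(13.967952) = 3.74.

3.74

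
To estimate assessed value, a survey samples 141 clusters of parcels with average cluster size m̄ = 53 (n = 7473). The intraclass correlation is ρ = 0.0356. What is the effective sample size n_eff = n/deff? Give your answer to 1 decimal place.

2621.0

deff = 1 + (53 − 1)·0.0356 = 1 + 1.8512 = 2.8512.
n_eff = 7473 / 2.8512 = 2621.0.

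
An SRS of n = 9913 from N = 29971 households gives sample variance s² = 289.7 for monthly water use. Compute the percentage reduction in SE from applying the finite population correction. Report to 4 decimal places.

f = n/N = 9913/29971 = 0.33075306.
SE_no-fpc = √(s²/n) = 0.17095102; SE_fpc = √((1−f)s²/n) = 0.13985078.
Ratio = √(1−f) = 0.81807514. Reduction = 100·(1 − 0.81807514) = 18.1925%.

18.1925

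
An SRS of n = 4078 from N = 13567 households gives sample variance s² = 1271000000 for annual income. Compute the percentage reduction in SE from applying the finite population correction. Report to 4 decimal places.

f = n/N = 4078/13567 = 0.30058230.
SE_no-fpc = √(s²/n) = 558.27627; SE_fpc = √((1−f)s²/n) = 466.89312.
Ratio = √(1−f) = 0.83631197. Reduction = 100·(1 − 0.83631197) = 16.3688%.

16.3688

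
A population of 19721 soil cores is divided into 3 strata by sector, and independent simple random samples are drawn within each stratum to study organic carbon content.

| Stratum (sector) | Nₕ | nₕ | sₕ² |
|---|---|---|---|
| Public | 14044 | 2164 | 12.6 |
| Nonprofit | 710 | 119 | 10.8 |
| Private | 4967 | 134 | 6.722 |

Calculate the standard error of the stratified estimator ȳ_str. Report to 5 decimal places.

Var(ȳ_str) = Σₕ Wₕ²(1 − fₕ)sₕ²/nₕ with Wₕ = Nₕ/N, N = 19721.
Public: Wₕ = 0.71213427; term = 0.71213427²·(1 − 0.15408715)·12.6/2164 = 0.0024978289.
Nonprofit: Wₕ = 0.03600223; term = 0.03600223²·(1 − 0.16760563)·10.8/119 = 9.7918501 × 10^-5.
Private: Wₕ = 0.25186350; term = 0.25186350²·(1 − 0.02697806)·6.722/134 = 0.0030963268.
Sum = 0.0056920742.
SE = √(0.0056920742) = 0.07545.

0.07545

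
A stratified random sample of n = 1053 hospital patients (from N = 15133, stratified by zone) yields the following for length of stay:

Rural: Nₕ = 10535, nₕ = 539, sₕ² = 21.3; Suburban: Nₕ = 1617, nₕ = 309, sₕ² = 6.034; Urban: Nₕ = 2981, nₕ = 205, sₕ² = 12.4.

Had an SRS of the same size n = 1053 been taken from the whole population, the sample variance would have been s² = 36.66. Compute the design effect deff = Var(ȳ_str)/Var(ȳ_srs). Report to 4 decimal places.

Var(ȳ_str) = Σ Wₕ²(1−fₕ)sₕ²/nₕ with Wₕ = Nₕ/15133:
  Rural: (10535/15133)²·(1−539/10535)·21.3/539 = 0.018171951
  Suburban: (1617/15133)²·(1−309/1617)·6.034/309 = 1.8034933 × 10^-4
  Urban: (2981/15133)²·(1−205/2981)·12.4/205 = 0.0021857435
  → Var(ȳ_str) = 0.020538044.
Var(ȳ_srs) = (1 − 1053/15133)·36.66/1053 = 0.032392294.
deff = 0.020538044 / 0.032392294 = 0.6340.

0.6340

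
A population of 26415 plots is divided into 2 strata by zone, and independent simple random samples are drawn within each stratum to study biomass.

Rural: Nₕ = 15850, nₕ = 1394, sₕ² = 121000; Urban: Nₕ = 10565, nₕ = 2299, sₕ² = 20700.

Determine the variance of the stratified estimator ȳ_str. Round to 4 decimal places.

Var(ȳ_str) = Σₕ Wₕ²(1 − fₕ)sₕ²/nₕ with Wₕ = Nₕ/N, N = 26415.
Rural: Wₕ = 0.60003786; term = 0.60003786²·(1 − 0.08794953)·121000/1394 = 28.503538.
Urban: Wₕ = 0.39996214; term = 0.39996214²·(1 − 0.21760530)·20700/2299 = 1.1269251.
Sum = 29.630463.

29.6305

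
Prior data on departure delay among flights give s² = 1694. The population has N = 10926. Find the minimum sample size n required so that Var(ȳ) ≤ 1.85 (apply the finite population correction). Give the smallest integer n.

845

Without fpc, n₀ = s²/D = 1694/1.85 = 915.6757.
With fpc, (1 − n/N)·s²/n ≤ D requires n ≥ n₀/(1 + n₀/N) = 915.6757/(1 + 915.6757/10926) = 844.8697.
Rounding up, n = 845.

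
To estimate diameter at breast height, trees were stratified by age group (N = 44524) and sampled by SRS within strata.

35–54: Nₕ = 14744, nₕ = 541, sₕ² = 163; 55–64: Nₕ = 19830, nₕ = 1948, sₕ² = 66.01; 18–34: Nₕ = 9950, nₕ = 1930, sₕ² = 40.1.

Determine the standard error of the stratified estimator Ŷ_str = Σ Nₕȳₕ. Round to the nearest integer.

8762

Var(Ŷ_str) = Σₕ Nₕ²(1 − fₕ)sₕ²/nₕ.
35–54: 14744²·(1 − 541/14744)·163/541 = 6.3093664 × 10^7.
55–64: 19830²·(1 − 1948/19830)·66.01/1948 = 1.2015991 × 10^7.
18–34: 9950²·(1 − 1930/9950)·40.1/1930 = 1.6579999 × 10^6.
Sum = 7.6767655 × 10^7.
SE = √(7.6767655 × 10^7) = 8762.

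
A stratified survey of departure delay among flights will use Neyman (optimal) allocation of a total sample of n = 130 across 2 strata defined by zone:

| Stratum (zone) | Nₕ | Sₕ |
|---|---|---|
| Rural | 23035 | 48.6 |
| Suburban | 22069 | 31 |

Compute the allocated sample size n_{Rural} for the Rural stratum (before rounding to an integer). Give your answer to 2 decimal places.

Neyman allocation: nₕ = n·NₕSₕ / Σⱼ NⱼSⱼ.
Σ NⱼSⱼ = 23035·48.6 + 22069·31 = 1.80364 × 10^6.
n_{Rural} = 130·23035·48.6 / (1.80364 × 10^6) = 80.69.

80.69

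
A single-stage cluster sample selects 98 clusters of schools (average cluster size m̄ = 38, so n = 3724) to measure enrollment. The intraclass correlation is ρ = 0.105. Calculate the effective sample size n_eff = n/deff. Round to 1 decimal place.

deff = 1 + (38 − 1)·0.105 = 1 + 3.885 = 4.885.
n_eff = 3724 / 4.885 = 762.3.

762.3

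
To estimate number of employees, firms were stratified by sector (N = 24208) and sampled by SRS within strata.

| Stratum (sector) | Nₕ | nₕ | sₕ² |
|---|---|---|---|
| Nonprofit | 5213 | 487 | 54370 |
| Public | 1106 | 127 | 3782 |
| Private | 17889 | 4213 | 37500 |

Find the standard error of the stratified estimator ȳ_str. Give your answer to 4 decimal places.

2.9094

Var(ȳ_str) = Σₕ Wₕ²(1 − fₕ)sₕ²/nₕ with Wₕ = Nₕ/N, N = 24208.
Nonprofit: Wₕ = 0.21534204; term = 0.21534204²·(1 − 0.09342030)·54370/487 = 4.6934694.
Public: Wₕ = 0.04568738; term = 0.04568738²·(1 − 0.11482821)·3782/127 = 0.055022181.
Private: Wₕ = 0.73897059; term = 0.73897059²·(1 − 0.23550785)·37500/4213 = 3.7159267.
Sum = 8.4644183.
SE = √(8.4644183) = 2.9094.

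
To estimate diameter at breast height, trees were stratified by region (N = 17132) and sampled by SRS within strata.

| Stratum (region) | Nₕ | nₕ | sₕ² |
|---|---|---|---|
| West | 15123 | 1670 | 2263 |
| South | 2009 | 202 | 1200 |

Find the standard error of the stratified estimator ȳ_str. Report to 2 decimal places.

1.01

Var(ȳ_str) = Σₕ Wₕ²(1 − fₕ)sₕ²/nₕ with Wₕ = Nₕ/N, N = 17132.
West: Wₕ = 0.88273406; term = 0.88273406²·(1 − 0.11042783)·2263/1670 = 0.93931022.
South: Wₕ = 0.11726594; term = 0.11726594²·(1 − 0.10054754)·1200/202 = 0.073477071.
Sum = 1.0127873.
SE = √(1.0127873) = 1.01.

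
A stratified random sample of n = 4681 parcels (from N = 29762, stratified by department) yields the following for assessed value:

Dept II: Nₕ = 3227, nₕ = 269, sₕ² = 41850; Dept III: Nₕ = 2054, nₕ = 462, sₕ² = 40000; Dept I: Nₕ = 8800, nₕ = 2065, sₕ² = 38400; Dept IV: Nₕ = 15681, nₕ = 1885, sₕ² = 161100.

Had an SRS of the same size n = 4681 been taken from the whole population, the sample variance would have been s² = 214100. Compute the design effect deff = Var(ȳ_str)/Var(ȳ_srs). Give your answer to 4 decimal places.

Var(ȳ_str) = Σ Wₕ²(1−fₕ)sₕ²/nₕ with Wₕ = Nₕ/29762:
  Dept II: (3227/29762)²·(1−269/3227)·41850/269 = 1.6765484
  Dept III: (2054/29762)²·(1−462/2054)·40000/462 = 0.31962246
  Dept I: (8800/29762)²·(1−2065/8800)·38400/2065 = 1.2442488
  Dept IV: (15681/29762)²·(1−1885/15681)·161100/1885 = 20.873097
  → Var(ȳ_str) = 24.113517.
Var(ȳ_srs) = (1 − 4681/29762)·214100/4681 = 38.544353.
deff = 24.113517 / 38.544353 = 0.6256.

0.6256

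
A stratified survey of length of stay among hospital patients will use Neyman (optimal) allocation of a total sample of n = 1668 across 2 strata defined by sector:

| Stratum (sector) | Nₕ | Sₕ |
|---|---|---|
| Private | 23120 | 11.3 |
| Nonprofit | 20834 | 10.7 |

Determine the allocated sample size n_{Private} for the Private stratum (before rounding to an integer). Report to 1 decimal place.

900.0

Neyman allocation: nₕ = n·NₕSₕ / Σⱼ NⱼSⱼ.
Σ NⱼSⱼ = 23120·11.3 + 20834·10.7 = 484179.8.
n_{Private} = 1668·23120·11.3 / 484179.8 = 900.0.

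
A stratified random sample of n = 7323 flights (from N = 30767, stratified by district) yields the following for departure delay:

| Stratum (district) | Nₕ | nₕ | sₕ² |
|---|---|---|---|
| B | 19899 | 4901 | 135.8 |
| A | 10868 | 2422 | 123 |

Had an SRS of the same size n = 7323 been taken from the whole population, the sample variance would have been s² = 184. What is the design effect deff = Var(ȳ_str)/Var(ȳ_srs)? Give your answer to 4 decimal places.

Var(ȳ_str) = Σ Wₕ²(1−fₕ)sₕ²/nₕ with Wₕ = Nₕ/30767:
  B: (19899/30767)²·(1−4901/19899)·135.8/4901 = 0.0087359344
  A: (10868/30767)²·(1−2422/10868)·123/2422 = 0.0049244913
  → Var(ȳ_str) = 0.013660426.
Var(ȳ_srs) = (1 − 7323/30767)·184/7323 = 0.019145881.
deff = 0.013660426 / 0.019145881 = 0.7135.

0.7135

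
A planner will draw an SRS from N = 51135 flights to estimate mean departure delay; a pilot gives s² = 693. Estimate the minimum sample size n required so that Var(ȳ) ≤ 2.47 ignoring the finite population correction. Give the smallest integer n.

Without fpc, n₀ = s²/D = 693/2.47 = 280.5668.
Rounding up, n = 281.

281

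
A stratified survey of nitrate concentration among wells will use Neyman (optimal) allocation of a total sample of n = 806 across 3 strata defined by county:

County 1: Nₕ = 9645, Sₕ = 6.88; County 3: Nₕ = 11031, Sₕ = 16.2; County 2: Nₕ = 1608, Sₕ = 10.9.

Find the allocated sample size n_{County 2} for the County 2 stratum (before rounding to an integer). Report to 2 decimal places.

Neyman allocation: nₕ = n·NₕSₕ / Σⱼ NⱼSⱼ.
Σ NⱼSⱼ = 9645·6.88 + 11031·16.2 + 1608·10.9 = 262587.
n_{County 2} = 806·1608·10.9 / 262587 = 53.80.

53.80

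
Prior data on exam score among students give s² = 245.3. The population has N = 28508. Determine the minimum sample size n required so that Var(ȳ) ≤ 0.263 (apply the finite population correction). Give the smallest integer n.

904

Without fpc, n₀ = s²/D = 245.3/0.263 = 932.6996.
With fpc, (1 − n/N)·s²/n ≤ D requires n ≥ n₀/(1 + n₀/N) = 932.6996/(1 + 932.6996/28508) = 903.1511.
Rounding up, n = 904.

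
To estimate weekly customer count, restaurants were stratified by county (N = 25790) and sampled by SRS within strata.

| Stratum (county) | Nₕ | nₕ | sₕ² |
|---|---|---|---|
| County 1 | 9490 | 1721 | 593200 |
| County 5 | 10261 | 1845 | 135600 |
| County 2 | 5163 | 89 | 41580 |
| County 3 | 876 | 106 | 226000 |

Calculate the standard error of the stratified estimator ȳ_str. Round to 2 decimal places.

Var(ȳ_str) = Σₕ Wₕ²(1 − fₕ)sₕ²/nₕ with Wₕ = Nₕ/N, N = 25790.
County 1: Wₕ = 0.36797208; term = 0.36797208²·(1 − 0.18134879)·593200/1721 = 38.207526.
County 5: Wₕ = 0.39786739; term = 0.39786739²·(1 − 0.17980704)·135600/1845 = 9.5423655.
County 2: Wₕ = 0.20019387; term = 0.20019387²·(1 − 0.01723804)·41580/89 = 18.401125.
County 3: Wₕ = 0.03396665; term = 0.03396665²·(1 − 0.12100457)·226000/106 = 2.1621943.
Sum = 68.313211.
SE = √(68.313211) = 8.27.

8.27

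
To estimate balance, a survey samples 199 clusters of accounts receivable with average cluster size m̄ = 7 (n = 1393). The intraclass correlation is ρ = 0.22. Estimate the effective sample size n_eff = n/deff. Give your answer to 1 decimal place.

deff = 1 + (7 − 1)·0.22 = 1 + 1.32 = 2.32.
n_eff = 1393 / 2.32 = 600.4.

600.4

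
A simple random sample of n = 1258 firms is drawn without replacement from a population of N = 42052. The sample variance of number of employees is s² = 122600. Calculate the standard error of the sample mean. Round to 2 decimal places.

9.72

Under SRS without replacement, Var(ȳ) = (1 − f)·s²/n with f = n/N = 1258/42052 = 0.02991534.
Var(ȳ) = (1 − 0.02991534)·122600/1258 = 0.97008466·97.45628 = 94.540842.
SE(ȳ) = √(94.540842) = 9.72.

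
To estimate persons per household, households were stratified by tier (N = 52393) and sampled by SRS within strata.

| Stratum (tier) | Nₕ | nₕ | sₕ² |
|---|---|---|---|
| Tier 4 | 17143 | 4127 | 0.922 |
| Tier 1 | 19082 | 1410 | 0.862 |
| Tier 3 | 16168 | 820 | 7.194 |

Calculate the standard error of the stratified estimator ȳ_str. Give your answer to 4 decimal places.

Var(ȳ_str) = Σₕ Wₕ²(1 − fₕ)sₕ²/nₕ with Wₕ = Nₕ/N, N = 52393.
Tier 4: Wₕ = 0.32720020; term = 0.32720020²·(1 − 0.24073966)·0.922/4127 = 1.8159935 × 10^-5.
Tier 1: Wₕ = 0.36420896; term = 0.36420896²·(1 − 0.07389163)·0.862/1410 = 7.510195 × 10^-5.
Tier 3: Wₕ = 0.30859084; term = 0.30859084²·(1 − 0.05071747)·7.194/820 = 7.9308208 × 10^-4.
Sum = 8.8634397 × 10^-4.
SE = √(8.8634397 × 10^-4) = 0.0298.

0.0298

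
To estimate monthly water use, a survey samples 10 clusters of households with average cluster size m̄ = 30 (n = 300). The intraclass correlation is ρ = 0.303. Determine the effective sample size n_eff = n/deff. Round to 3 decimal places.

deff = 1 + (30 − 1)·0.303 = 1 + 8.787 = 9.787.
n_eff = 300 / 9.787 = 30.653.

30.653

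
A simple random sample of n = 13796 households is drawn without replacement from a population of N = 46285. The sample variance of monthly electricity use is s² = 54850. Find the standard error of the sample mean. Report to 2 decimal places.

1.67

Under SRS without replacement, Var(ȳ) = (1 − f)·s²/n with f = n/N = 13796/46285 = 0.29806633.
Var(ȳ) = (1 − 0.29806633)·54850/13796 = 0.70193367·3.9757901 = 2.7907409.
SE(ȳ) = √(2.7907409) = 1.67.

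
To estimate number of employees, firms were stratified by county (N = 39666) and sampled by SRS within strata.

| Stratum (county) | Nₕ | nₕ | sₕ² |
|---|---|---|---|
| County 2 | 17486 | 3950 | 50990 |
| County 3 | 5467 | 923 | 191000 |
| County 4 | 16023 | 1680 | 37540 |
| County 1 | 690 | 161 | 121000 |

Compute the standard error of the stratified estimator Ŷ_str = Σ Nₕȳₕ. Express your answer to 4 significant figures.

116600

Var(Ŷ_str) = Σₕ Nₕ²(1 − fₕ)sₕ²/nₕ.
County 2: 17486²·(1 − 3950/17486)·50990/3950 = 3.0554047 × 10^9.
County 3: 5467²·(1 − 923/5467)·191000/923 = 5.1406622 × 10^9.
County 4: 16023²·(1 − 1680/16023)·37540/1680 = 5.1353354 × 10^9.
County 1: 690²·(1 − 161/690)·121000/161 = 2.7432429 × 10^8.
Sum = 1.3605727 × 10^10.
SE = √(1.3605727 × 10^10) = 116600.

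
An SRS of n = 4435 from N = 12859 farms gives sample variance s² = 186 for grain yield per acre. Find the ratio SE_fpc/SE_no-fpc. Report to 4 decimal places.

0.8094

f = n/N = 4435/12859 = 0.34489463.
SE_no-fpc = √(s²/n) = 0.20479043; SE_fpc = √((1−f)s²/n) = 0.16575447.
Ratio = √(1−f) = 0.80938580.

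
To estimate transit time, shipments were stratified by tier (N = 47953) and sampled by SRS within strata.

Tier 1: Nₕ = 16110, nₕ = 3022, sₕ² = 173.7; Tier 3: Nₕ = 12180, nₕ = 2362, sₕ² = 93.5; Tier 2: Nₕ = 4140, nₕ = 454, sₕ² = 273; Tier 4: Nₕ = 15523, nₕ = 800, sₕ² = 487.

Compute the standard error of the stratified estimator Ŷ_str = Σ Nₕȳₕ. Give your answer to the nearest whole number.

12851

Var(Ŷ_str) = Σₕ Nₕ²(1 − fₕ)sₕ²/nₕ.
Tier 1: 16110²·(1 − 3022/16110)·173.7/3022 = 1.2119206 × 10^7.
Tier 3: 12180²·(1 − 2362/12180)·93.5/2362 = 4.7337142 × 10^6.
Tier 2: 4140²·(1 − 454/4140)·273/454 = 9.1761915 × 10^6.
Tier 4: 15523²·(1 − 800/15523)·487/800 = 1.3912685 × 10^8.
Sum = 1.6515596 × 10^8.
SE = √(1.6515596 × 10^8) = 12851.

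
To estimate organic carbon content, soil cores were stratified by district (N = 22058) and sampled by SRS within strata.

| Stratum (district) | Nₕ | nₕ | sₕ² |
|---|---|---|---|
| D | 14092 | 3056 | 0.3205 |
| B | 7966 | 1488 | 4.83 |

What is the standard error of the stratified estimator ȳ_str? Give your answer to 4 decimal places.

0.0194

Var(ȳ_str) = Σₕ Wₕ²(1 − fₕ)sₕ²/nₕ with Wₕ = Nₕ/N, N = 22058.
D: Wₕ = 0.63886118; term = 0.63886118²·(1 − 0.21686063)·0.3205/3056 = 3.3521755 × 10^-5.
B: Wₕ = 0.36113882; term = 0.36113882²·(1 − 0.18679387)·4.83/1488 = 3.4426524 × 10^-4.
Sum = 3.77787 × 10^-4.
SE = √(3.77787 × 10^-4) = 0.0194.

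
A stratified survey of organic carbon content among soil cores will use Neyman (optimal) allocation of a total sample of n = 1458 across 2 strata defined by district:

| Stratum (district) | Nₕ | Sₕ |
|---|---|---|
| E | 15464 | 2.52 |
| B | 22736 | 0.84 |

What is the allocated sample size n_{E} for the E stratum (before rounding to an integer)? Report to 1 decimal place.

978.5

Neyman allocation: nₕ = n·NₕSₕ / Σⱼ NⱼSⱼ.
Σ NⱼSⱼ = 15464·2.52 + 22736·0.84 = 58067.52.
n_{E} = 1458·15464·2.52 / 58067.52 = 978.5.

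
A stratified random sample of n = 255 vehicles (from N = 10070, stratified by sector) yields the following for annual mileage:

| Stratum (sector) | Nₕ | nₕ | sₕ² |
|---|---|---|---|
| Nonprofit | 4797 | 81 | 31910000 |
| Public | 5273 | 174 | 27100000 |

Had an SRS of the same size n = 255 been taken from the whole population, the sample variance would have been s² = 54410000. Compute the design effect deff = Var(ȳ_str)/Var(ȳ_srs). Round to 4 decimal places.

0.6212

Var(ȳ_str) = Σ Wₕ²(1−fₕ)sₕ²/nₕ with Wₕ = Nₕ/10070:
  Nonprofit: (4797/10070)²·(1−81/4797)·31910000/81 = 87887.348
  Public: (5273/10070)²·(1−174/5273)·27100000/174 = 41295.61
  → Var(ȳ_str) = 129182.96.
Var(ȳ_srs) = (1 − 255/10070)·54410000/255 = 207969.37.
deff = 129182.96 / 207969.37 = 0.6212.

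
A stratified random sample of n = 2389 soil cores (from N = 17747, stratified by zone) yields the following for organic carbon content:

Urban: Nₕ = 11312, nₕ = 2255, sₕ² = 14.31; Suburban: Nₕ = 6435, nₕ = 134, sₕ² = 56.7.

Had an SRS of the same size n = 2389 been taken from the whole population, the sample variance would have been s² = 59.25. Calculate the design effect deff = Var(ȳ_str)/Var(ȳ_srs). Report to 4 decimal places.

2.6343

Var(ȳ_str) = Σ Wₕ²(1−fₕ)sₕ²/nₕ with Wₕ = Nₕ/17747:
  Urban: (11312/17747)²·(1−2255/11312)·14.31/2255 = 0.0020642721
  Suburban: (6435/17747)²·(1−134/6435)·56.7/134 = 0.05447364
  → Var(ȳ_str) = 0.056537912.
Var(ȳ_srs) = (1 − 2389/17747)·59.25/2389 = 0.02146258.
deff = 0.056537912 / 0.02146258 = 2.6343.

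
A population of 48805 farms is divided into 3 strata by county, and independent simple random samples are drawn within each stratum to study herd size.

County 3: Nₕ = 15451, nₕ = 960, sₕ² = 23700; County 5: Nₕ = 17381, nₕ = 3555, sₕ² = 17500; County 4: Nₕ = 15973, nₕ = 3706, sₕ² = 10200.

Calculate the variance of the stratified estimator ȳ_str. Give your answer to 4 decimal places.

Var(ȳ_str) = Σₕ Wₕ²(1 − fₕ)sₕ²/nₕ with Wₕ = Nₕ/N, N = 48805.
County 3: Wₕ = 0.31658642; term = 0.31658642²·(1 − 0.06213190)·23700/960 = 2.3206168.
County 5: Wₕ = 0.35613154; term = 0.35613154²·(1 − 0.20453369)·17500/3555 = 0.49663934.
County 4: Wₕ = 0.32728204; term = 0.32728204²·(1 − 0.23201653)·10200/3706 = 0.22640759.
Sum = 3.0436637.

3.0437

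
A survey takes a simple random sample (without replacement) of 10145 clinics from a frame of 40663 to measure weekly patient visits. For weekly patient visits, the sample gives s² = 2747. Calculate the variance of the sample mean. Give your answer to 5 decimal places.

Under SRS without replacement, Var(ȳ) = (1 − f)·s²/n with f = n/N = 10145/40663 = 0.24948971.
Var(ȳ) = (1 − 0.24948971)·2747/10145 = 0.75051029·0.27077378 = 0.20321851.

0.20322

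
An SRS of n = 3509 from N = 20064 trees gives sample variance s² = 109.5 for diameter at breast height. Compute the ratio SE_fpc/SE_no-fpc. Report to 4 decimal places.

0.9084

f = n/N = 3509/20064 = 0.17489035.
SE_no-fpc = √(s²/n) = 0.17665071; SE_fpc = √((1−f)s²/n) = 0.16046163.
Ratio = √(1−f) = 0.90835546.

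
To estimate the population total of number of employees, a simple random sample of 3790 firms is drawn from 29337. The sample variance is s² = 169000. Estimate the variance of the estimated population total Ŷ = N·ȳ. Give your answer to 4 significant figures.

Var(Ŷ) = N²·Var(ȳ) = N²·(1 − n/N)·s²/n.
f = 3790/29337 = 0.12918840; Var(ȳ) = 0.87081160·169000/3790 = 38.830385.
Var(Ŷ) = 29337² · 38.830385 = 3.3419742 × 10^10.

3.342 × 10^10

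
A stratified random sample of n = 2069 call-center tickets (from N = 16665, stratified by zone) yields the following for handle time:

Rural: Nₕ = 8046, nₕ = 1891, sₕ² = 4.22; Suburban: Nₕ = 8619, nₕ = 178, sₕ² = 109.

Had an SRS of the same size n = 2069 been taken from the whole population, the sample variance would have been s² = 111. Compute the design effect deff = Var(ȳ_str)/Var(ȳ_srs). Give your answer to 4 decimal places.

Var(ȳ_str) = Σ Wₕ²(1−fₕ)sₕ²/nₕ with Wₕ = Nₕ/16665:
  Rural: (8046/16665)²·(1−1891/8046)·4.22/1891 = 3.9794071 × 10^-4
  Suburban: (8619/16665)²·(1−178/8619)·109/178 = 0.16041561
  → Var(ȳ_str) = 0.16081355.
Var(ȳ_srs) = (1 − 2069/16665)·111/2069 = 0.04698844.
deff = 0.16081355 / 0.04698844 = 3.4224.

3.4224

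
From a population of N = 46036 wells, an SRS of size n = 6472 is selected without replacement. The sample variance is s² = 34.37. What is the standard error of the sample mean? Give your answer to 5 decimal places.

Under SRS without replacement, Var(ȳ) = (1 − f)·s²/n with f = n/N = 6472/46036 = 0.14058563.
Var(ȳ) = (1 − 0.14058563)·34.37/6472 = 0.85941437·0.0053105686 = 0.004563979.
SE(ȳ) = √(0.004563979) = 0.06756.

0.06756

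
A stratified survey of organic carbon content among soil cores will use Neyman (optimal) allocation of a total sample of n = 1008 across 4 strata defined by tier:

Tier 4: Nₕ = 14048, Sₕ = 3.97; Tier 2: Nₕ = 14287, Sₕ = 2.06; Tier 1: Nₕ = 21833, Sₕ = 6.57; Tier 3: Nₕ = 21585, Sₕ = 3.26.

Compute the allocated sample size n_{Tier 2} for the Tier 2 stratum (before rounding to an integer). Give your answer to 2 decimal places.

Neyman allocation: nₕ = n·NₕSₕ / Σⱼ NⱼSⱼ.
Σ NⱼSⱼ = 14048·3.97 + 14287·2.06 + 21833·6.57 + 21585·3.26 = 299011.69.
n_{Tier 2} = 1008·14287·2.06 / 299011.69 = 99.22.

99.22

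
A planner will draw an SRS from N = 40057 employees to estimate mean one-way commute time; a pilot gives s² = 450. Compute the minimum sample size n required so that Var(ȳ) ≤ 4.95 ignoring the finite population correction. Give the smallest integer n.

Without fpc, n₀ = s²/D = 450/4.95 = 90.9091.
Rounding up, n = 91.

91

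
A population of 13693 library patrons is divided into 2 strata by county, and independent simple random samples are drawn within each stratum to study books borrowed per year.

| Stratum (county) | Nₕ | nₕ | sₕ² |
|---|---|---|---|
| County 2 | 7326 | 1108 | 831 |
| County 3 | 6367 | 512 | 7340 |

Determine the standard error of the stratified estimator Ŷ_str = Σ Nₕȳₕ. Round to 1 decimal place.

Var(Ŷ_str) = Σₕ Nₕ²(1 − fₕ)sₕ²/nₕ.
County 2: 7326²·(1 − 1108/7326)·831/1108 = 3.4164801 × 10^7.
County 3: 6367²·(1 − 512/6367)·7340/512 = 5.3442633 × 10^8.
Sum = 5.6859113 × 10^8.
SE = √(5.6859113 × 10^8) = 23845.1.

23845.1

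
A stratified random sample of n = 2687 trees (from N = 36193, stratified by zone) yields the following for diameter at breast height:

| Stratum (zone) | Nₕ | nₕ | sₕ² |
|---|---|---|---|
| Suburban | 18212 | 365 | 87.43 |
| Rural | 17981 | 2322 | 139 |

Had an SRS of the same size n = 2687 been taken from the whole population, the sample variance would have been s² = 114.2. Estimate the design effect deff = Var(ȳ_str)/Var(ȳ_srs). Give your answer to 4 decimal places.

Var(ȳ_str) = Σ Wₕ²(1−fₕ)sₕ²/nₕ with Wₕ = Nₕ/36193:
  Suburban: (18212/36193)²·(1−365/18212)·87.43/365 = 0.05943487
  Rural: (17981/36193)²·(1−2322/17981)·139/2322 = 0.012867118
  → Var(ȳ_str) = 0.072301988.
Var(ȳ_srs) = (1 − 2687/36193)·114.2/2687 = 0.039345624.
deff = 0.072301988 / 0.039345624 = 1.8376.

1.8376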